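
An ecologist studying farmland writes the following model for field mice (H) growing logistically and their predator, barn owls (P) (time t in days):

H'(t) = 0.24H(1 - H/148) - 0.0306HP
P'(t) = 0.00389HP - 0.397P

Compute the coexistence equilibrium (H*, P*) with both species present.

From dP/dt = 0 with P > 0: 0.00389H* = 0.397, so H* = 102.
Substitute into dH/dt = 0: 0.24(1 - 102/148) = 0.0306P*.
The bracket is 0.31, giving P* = 0.0745/0.0306 = 2.43.

H* ≈ 102, P* ≈ 2.43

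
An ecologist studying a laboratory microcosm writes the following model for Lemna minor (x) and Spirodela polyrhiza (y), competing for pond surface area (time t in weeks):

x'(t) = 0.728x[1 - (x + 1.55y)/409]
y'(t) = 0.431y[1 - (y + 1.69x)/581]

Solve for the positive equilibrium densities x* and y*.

x* ≈ 304, y* ≈ 68.1

Setting both brackets to zero gives the nullclines x + 1.55y = 409 and 1.69x + y = 581.
Substituting y = 581 - 1.69x into the first: x(1 - 1.55·1.69) = 409 - 1.55·581.
So x* = -492/-1.62 = 304, and then y* = 581 - 1.69·304 = 68.1.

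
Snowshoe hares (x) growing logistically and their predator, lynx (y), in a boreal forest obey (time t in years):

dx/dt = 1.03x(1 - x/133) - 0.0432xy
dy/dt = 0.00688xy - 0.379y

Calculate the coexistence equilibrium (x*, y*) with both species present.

x* ≈ 55.1, y* ≈ 14

From dy/dt = 0 with y > 0: 0.00688x* = 0.379, so x* = 55.1.
Substitute into dx/dt = 0: 1.03(1 - 55.1/133) = 0.0432y*.
The bracket is 0.586, giving y* = 0.603/0.0432 = 14.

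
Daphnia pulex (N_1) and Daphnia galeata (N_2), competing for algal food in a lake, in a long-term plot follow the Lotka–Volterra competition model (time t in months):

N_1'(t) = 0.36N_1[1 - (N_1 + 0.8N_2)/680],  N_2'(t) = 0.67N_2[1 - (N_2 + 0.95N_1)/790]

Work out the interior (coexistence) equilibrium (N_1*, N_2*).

Setting both brackets to zero gives the nullclines N_1 + 0.8N_2 = 680 and 0.95N_1 + N_2 = 790.
Substituting N_2 = 790 - 0.95N_1 into the first: N_1(1 - 0.8·0.95) = 680 - 0.8·790.
So N_1* = 48/0.24 = 200, and then N_2* = 790 - 0.95·200 = 600.

N_1* ≈ 200, N_2* ≈ 600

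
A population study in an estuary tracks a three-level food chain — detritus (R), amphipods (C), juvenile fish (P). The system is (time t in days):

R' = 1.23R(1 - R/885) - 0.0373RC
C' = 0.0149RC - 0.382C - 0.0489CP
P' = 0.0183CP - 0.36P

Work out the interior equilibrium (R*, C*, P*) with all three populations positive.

From dP/dt = 0: 0.0183C* = 0.36, so C* = 19.7.
From dR/dt = 0: 1.23(1 - R*/885) = 0.0373·19.7, giving R* = 885·(1 - 0.597) = 357.
From dC/dt = 0: 0.0149·357 - 0.382 = 0.0489P*, so P* = 4.94/0.0489 = 101.

R* ≈ 357, C* ≈ 19.7, P* ≈ 101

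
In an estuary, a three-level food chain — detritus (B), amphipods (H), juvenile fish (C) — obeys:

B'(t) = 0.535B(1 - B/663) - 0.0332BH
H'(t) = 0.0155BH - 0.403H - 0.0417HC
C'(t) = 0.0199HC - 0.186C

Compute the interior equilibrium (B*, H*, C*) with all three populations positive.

From dC/dt = 0: 0.0199H* = 0.186, so H* = 9.35.
From dB/dt = 0: 0.535(1 - B*/663) = 0.0332·9.35, giving B* = 663·(1 - 0.58) = 278.
From dH/dt = 0: 0.0155·278 - 0.403 = 0.0417C*, so C* = 3.91/0.0417 = 93.8.

B* ≈ 278, H* ≈ 9.35, C* ≈ 93.8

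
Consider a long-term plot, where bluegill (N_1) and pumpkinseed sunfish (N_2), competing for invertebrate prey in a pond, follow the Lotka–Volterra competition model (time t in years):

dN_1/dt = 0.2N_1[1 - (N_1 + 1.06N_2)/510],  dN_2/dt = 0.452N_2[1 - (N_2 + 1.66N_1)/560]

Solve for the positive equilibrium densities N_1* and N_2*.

Setting both brackets to zero gives the nullclines N_1 + 1.06N_2 = 510 and 1.66N_1 + N_2 = 560.
Substituting N_2 = 560 - 1.66N_1 into the first: N_1(1 - 1.06·1.66) = 510 - 1.06·560.
So N_1* = -83.6/-0.76 = 110, and then N_2* = 560 - 1.66·110 = 377.

N_1* ≈ 110, N_2* ≈ 377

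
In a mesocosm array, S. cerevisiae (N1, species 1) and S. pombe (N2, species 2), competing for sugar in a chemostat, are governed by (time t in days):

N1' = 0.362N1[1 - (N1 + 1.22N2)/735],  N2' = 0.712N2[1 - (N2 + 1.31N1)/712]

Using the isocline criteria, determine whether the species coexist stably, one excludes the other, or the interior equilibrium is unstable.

unstable coexistence (outcome depends on initial conditions)

Compare the nullcline intercepts: K1/α12 = 735/1.22 = 602 < K2 = 712; K2/α21 = 712/1.31 = 544 < K1 = 735.
Since both are reversed, neither can invade when rare; the interior point is a saddle.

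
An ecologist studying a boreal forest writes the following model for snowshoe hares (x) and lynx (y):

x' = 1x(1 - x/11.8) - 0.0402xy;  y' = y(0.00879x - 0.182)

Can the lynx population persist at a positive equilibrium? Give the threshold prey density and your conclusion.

The predator equation gives dy/dt > 0 only when x > 0.182/0.00879 = 20.7.
Without the predator, x → K = 11.8. Since 11.8 < 20.7, the predator cannot invade.

Threshold x = 20.7; K < 20.7, so no, the predator goes extinct.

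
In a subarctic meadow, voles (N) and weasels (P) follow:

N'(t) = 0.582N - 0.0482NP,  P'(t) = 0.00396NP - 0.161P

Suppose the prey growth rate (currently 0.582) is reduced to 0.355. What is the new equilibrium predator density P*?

At the interior fixed point, setting dN/dt = 0 with N > 0 fixes P* = (prey growth rate)/(NP coefficient) — independent of the other coefficients.
With the change, P* = 0.355/0.0482 = 7.37; it falls from 12.1.

P* ≈ 7.37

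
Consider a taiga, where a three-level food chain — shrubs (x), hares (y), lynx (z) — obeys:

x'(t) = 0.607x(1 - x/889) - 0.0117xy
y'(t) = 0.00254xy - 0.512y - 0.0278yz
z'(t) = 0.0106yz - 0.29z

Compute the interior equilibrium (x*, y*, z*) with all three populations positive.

From dz/dt = 0: 0.0106y* = 0.29, so y* = 27.4.
From dx/dt = 0: 0.607(1 - x*/889) = 0.0117·27.4, giving x* = 889·(1 - 0.527) = 420.
From dy/dt = 0: 0.00254·420 - 0.512 = 0.0278z*, so z* = 0.555/0.0278 = 20.

x* ≈ 420, y* ≈ 27.4, z* ≈ 20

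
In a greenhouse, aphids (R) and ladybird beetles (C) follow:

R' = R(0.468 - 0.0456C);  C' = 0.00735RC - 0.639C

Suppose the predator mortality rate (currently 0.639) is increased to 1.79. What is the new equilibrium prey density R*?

At the interior fixed point, setting dC/dt = 0 with C > 0 fixes R* = (predator death rate)/(RC coefficient) — independent of the other coefficients.
With the change, R* = 1.79/0.00735 = 244; it rises from 86.9.

R* ≈ 244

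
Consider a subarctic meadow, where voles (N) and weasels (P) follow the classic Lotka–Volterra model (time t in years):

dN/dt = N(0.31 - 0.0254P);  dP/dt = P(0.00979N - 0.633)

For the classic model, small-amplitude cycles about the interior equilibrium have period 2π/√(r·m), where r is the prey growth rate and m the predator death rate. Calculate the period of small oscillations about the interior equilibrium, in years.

Here r = 0.31 and m = 0.633, so r·m = 0.196.
ω = √0.196 = 0.443 per year, hence T = 2π/ω ≈ 14.2 years.

T ≈ 14.2 years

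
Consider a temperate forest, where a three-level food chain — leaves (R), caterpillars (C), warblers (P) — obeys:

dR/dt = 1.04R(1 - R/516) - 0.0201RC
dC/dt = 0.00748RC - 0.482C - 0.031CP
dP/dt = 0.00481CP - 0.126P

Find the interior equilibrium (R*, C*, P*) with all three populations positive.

From dP/dt = 0: 0.00481C* = 0.126, so C* = 26.2.
From dR/dt = 0: 1.04(1 - R*/516) = 0.0201·26.2, giving R* = 516·(1 - 0.506) = 255.
From dC/dt = 0: 0.00748·255 - 0.482 = 0.031P*, so P* = 1.42/0.031 = 45.9.

R* ≈ 255, C* ≈ 26.2, P* ≈ 45.9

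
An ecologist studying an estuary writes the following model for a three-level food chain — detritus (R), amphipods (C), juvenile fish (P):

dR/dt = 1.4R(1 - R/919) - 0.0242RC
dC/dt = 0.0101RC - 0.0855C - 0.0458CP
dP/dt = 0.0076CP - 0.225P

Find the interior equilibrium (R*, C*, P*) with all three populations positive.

From dP/dt = 0: 0.0076C* = 0.225, so C* = 29.6.
From dR/dt = 0: 1.4(1 - R*/919) = 0.0242·29.6, giving R* = 919·(1 - 0.512) = 449.
From dC/dt = 0: 0.0101·449 - 0.0855 = 0.0458P*, so P* = 4.45/0.0458 = 97.1.

R* ≈ 449, C* ≈ 29.6, P* ≈ 97.1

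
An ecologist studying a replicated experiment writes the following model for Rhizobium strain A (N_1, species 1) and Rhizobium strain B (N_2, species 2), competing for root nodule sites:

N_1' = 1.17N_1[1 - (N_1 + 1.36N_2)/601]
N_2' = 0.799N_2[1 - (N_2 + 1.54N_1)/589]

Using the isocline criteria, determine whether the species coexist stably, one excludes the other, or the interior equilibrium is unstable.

unstable coexistence (outcome depends on initial conditions)

Compare the nullcline intercepts: K1/α12 = 601/1.36 = 442 < K2 = 589; K2/α21 = 589/1.54 = 382 < K1 = 601.
Since both are reversed, neither can invade when rare; the interior point is a saddle.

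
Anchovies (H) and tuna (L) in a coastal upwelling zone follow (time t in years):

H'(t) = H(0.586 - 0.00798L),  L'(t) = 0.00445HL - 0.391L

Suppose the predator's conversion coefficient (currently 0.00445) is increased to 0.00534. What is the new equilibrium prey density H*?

At the interior fixed point, setting dL/dt = 0 with L > 0 fixes H* = (predator death rate)/(HL coefficient) — independent of the other coefficients.
With the change, H* = 0.391/0.00534 = 73.2; it falls from 87.9.

H* ≈ 73.2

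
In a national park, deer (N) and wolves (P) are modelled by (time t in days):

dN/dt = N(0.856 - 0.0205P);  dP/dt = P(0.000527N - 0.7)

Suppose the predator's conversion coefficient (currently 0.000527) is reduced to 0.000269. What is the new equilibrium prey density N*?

At the interior fixed point, setting dP/dt = 0 with P > 0 fixes N* = (predator death rate)/(NP coefficient) — independent of the other coefficients.
With the change, N* = 0.7/0.000269 = 2600; it rises from 1330.

N* ≈ 2600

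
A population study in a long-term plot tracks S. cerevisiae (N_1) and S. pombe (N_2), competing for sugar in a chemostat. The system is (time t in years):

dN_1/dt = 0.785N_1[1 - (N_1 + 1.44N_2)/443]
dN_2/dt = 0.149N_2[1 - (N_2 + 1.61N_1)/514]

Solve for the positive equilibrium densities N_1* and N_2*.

Setting both brackets to zero gives the nullclines N_1 + 1.44N_2 = 443 and 1.61N_1 + N_2 = 514.
Substituting N_2 = 514 - 1.61N_1 into the first: N_1(1 - 1.44·1.61) = 443 - 1.44·514.
So N_1* = -297/-1.32 = 225, and then N_2* = 514 - 1.61·225 = 151.

N_1* ≈ 225, N_2* ≈ 151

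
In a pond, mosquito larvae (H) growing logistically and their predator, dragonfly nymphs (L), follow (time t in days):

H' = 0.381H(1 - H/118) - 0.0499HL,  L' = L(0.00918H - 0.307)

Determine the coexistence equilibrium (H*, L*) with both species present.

H* ≈ 33.4, L* ≈ 5.47

From dL/dt = 0 with L > 0: 0.00918H* = 0.307, so H* = 33.4.
Substitute into dH/dt = 0: 0.381(1 - 33.4/118) = 0.0499L*.
The bracket is 0.717, giving L* = 0.273/0.0499 = 5.47.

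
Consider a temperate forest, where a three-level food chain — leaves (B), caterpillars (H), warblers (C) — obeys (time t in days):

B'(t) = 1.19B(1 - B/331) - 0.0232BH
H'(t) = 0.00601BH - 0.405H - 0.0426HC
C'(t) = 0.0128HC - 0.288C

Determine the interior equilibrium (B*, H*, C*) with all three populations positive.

B* ≈ 186, H* ≈ 22.5, C* ≈ 16.7

From dC/dt = 0: 0.0128H* = 0.288, so H* = 22.5.
From dB/dt = 0: 1.19(1 - B*/331) = 0.0232·22.5, giving B* = 331·(1 - 0.439) = 186.
From dH/dt = 0: 0.00601·186 - 0.405 = 0.0426C*, so C* = 0.712/0.0426 = 16.7.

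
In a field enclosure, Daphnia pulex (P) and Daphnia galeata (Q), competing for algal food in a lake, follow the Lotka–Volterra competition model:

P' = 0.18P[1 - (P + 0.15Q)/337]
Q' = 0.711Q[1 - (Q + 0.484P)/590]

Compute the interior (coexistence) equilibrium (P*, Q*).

Setting both brackets to zero gives the nullclines P + 0.15Q = 337 and 0.484P + Q = 590.
Substituting Q = 590 - 0.484P into the first: P(1 - 0.15·0.484) = 337 - 0.15·590.
So P* = 248/0.927 = 268, and then Q* = 590 - 0.484·268 = 460.

P* ≈ 268, Q* ≈ 460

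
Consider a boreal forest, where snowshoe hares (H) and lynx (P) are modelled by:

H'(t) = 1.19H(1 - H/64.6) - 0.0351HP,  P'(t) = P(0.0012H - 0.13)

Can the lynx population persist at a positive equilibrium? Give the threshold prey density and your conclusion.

Threshold H = 108; K < 108, so no, the predator goes extinct.

The predator equation gives dP/dt > 0 only when H > 0.13/0.0012 = 108.
Without the predator, H → K = 64.6. Since 64.6 < 108, the predator cannot invade.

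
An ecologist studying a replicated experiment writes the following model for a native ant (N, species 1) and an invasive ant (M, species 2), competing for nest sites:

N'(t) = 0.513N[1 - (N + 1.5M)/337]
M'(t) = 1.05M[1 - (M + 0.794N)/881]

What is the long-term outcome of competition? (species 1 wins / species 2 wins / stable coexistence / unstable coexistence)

species 2 excludes species 1

Compare the nullcline intercepts: K1/α12 = 337/1.5 = 225 < K2 = 881; K2/α21 = 881/0.794 = 1110 > K1 = 337.
Since the inequalities point opposite ways, species 2 can invade but species 1 cannot.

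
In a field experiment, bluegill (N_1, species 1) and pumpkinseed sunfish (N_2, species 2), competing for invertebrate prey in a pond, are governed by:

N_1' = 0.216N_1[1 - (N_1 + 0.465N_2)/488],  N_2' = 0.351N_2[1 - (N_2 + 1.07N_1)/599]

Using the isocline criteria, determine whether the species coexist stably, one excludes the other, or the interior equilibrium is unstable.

stable coexistence

Compare the nullcline intercepts: K1/α12 = 488/0.465 = 1050 > K2 = 599; K2/α21 = 599/1.07 = 560 > K1 = 488.
Since both inequalities hold, each species can invade when rare, so the interior equilibrium is stable.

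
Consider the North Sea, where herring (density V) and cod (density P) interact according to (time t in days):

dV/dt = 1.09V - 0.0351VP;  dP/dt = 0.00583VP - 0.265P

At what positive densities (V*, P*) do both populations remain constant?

V* ≈ 45.5, P* ≈ 31.1

Set dP/dt = 0 with P > 0: 0.00583V - 0.265 = 0, so V* = 0.265/0.00583 = 45.5.
Set dV/dt = 0 with V > 0: 1.09 - 0.0351P = 0, so P* = 1.09/0.0351 = 31.1.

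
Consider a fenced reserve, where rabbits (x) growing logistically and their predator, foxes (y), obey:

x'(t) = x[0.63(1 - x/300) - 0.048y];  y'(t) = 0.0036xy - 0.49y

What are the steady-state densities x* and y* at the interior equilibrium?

From dy/dt = 0 with y > 0: 0.0036x* = 0.49, so x* = 136.
Substitute into dx/dt = 0: 0.63(1 - 136/300) = 0.048y*.
The bracket is 0.546, giving y* = 0.344/0.048 = 7.17.

x* ≈ 136, y* ≈ 7.17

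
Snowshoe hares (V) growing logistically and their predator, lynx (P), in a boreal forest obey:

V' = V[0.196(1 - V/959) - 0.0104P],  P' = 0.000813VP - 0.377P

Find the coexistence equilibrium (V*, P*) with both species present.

From dP/dt = 0 with P > 0: 0.000813V* = 0.377, so V* = 464.
Substitute into dV/dt = 0: 0.196(1 - 464/959) = 0.0104P*.
The bracket is 0.516, giving P* = 0.101/0.0104 = 9.73.

V* ≈ 464, P* ≈ 9.73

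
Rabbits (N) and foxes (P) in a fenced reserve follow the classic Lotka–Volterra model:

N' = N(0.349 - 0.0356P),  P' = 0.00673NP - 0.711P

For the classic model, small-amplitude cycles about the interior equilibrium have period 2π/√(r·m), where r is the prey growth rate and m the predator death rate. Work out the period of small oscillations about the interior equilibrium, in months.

T ≈ 12.6 months

Here r = 0.349 and m = 0.711, so r·m = 0.248.
ω = √0.248 = 0.498 per month, hence T = 2π/ω ≈ 12.6 months.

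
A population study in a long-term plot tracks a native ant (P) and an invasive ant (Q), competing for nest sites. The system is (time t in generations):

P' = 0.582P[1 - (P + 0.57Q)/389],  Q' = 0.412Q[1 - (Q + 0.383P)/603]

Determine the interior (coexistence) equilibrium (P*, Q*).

Setting both brackets to zero gives the nullclines P + 0.57Q = 389 and 0.383P + Q = 603.
Substituting Q = 603 - 0.383P into the first: P(1 - 0.57·0.383) = 389 - 0.57·603.
So P* = 45.3/0.782 = 57.9, and then Q* = 603 - 0.383·57.9 = 581.

P* ≈ 57.9, Q* ≈ 581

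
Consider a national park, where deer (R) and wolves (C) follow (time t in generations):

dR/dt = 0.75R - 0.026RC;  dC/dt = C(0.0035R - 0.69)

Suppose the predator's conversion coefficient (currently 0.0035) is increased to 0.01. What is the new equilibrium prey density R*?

At the interior fixed point, setting dC/dt = 0 with C > 0 fixes R* = (predator death rate)/(RC coefficient) — independent of the other coefficients.
With the change, R* = 0.69/0.01 = 69; it falls from 197.

R* ≈ 69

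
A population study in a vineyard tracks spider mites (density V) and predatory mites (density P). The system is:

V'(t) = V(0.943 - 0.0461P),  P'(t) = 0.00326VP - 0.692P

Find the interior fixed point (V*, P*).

V* ≈ 212, P* ≈ 20.5

Set dP/dt = 0 with P > 0: 0.00326V - 0.692 = 0, so V* = 0.692/0.00326 = 212.
Set dV/dt = 0 with V > 0: 0.943 - 0.0461P = 0, so P* = 0.943/0.0461 = 20.5.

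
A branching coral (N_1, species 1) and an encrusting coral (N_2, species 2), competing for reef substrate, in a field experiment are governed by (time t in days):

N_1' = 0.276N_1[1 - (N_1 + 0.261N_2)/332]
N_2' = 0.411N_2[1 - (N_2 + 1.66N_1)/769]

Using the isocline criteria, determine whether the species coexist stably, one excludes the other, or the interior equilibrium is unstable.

stable coexistence

Compare the nullcline intercepts: K1/α12 = 332/0.261 = 1270 > K2 = 769; K2/α21 = 769/1.66 = 463 > K1 = 332.
Since both inequalities hold, each species can invade when rare, so the interior equilibrium is stable.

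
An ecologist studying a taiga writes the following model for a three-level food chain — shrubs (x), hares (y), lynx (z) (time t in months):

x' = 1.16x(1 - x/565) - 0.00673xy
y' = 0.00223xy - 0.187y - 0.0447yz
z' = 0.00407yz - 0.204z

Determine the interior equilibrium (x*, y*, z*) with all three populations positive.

From dz/dt = 0: 0.00407y* = 0.204, so y* = 50.1.
From dx/dt = 0: 1.16(1 - x*/565) = 0.00673·50.1, giving x* = 565·(1 - 0.291) = 401.
From dy/dt = 0: 0.00223·401 - 0.187 = 0.0447z*, so z* = 0.707/0.0447 = 15.8.

x* ≈ 401, y* ≈ 50.1, z* ≈ 15.8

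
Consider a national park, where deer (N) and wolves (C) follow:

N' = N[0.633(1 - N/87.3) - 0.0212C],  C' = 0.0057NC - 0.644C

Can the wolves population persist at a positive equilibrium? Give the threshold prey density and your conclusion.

The predator equation gives dC/dt > 0 only when N > 0.644/0.0057 = 113.
Without the predator, N → K = 87.3. Since 87.3 < 113, the predator cannot invade.

Threshold N = 113; K < 113, so no, the predator goes extinct.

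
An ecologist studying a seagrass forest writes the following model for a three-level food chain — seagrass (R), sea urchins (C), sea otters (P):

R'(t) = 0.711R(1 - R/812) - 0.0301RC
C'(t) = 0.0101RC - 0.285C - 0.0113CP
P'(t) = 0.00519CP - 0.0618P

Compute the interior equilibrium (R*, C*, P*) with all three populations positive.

R* ≈ 403, C* ≈ 11.9, P* ≈ 335

From dP/dt = 0: 0.00519C* = 0.0618, so C* = 11.9.
From dR/dt = 0: 0.711(1 - R*/812) = 0.0301·11.9, giving R* = 812·(1 - 0.504) = 403.
From dC/dt = 0: 0.0101·403 - 0.285 = 0.0113P*, so P* = 3.78/0.0113 = 335.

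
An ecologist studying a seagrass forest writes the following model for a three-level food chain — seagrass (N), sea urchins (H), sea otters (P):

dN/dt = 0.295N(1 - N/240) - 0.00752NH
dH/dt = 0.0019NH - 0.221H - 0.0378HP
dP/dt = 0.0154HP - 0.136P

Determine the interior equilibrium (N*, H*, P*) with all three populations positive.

N* ≈ 186, H* ≈ 8.83, P* ≈ 3.5

From dP/dt = 0: 0.0154H* = 0.136, so H* = 8.83.
From dN/dt = 0: 0.295(1 - N*/240) = 0.00752·8.83, giving N* = 240·(1 - 0.225) = 186.
From dH/dt = 0: 0.0019·186 - 0.221 = 0.0378P*, so P* = 0.132/0.0378 = 3.5.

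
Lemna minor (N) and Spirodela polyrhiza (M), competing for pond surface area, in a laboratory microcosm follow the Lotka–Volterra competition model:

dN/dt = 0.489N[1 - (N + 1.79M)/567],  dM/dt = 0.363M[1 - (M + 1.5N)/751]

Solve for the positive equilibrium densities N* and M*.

Setting both brackets to zero gives the nullclines N + 1.79M = 567 and 1.5N + M = 751.
Substituting M = 751 - 1.5N into the first: N(1 - 1.79·1.5) = 567 - 1.79·751.
So N* = -777/-1.69 = 461, and then M* = 751 - 1.5·461 = 59.1.

N* ≈ 461, M* ≈ 59.1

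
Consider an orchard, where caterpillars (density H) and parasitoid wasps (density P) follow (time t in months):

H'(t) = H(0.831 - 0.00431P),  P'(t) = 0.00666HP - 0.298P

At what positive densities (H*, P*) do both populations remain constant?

H* ≈ 44.7, P* ≈ 193

Set dP/dt = 0 with P > 0: 0.00666H - 0.298 = 0, so H* = 0.298/0.00666 = 44.7.
Set dH/dt = 0 with H > 0: 0.831 - 0.00431P = 0, so P* = 0.831/0.00431 = 193.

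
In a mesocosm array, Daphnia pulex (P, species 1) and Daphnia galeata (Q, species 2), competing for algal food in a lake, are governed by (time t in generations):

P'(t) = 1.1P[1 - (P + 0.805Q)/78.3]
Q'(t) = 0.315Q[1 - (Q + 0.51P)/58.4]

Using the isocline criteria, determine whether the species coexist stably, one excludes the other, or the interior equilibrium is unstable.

stable coexistence

Compare the nullcline intercepts: K1/α12 = 78.3/0.805 = 97.3 > K2 = 58.4; K2/α21 = 58.4/0.51 = 115 > K1 = 78.3.
Since both inequalities hold, each species can invade when rare, so the interior equilibrium is stable.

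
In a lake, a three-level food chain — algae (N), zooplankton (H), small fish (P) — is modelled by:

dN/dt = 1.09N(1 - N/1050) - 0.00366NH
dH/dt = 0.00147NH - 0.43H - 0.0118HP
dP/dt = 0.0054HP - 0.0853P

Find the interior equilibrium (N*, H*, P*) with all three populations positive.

N* ≈ 994, H* ≈ 15.8, P* ≈ 87.4

From dP/dt = 0: 0.0054H* = 0.0853, so H* = 15.8.
From dN/dt = 0: 1.09(1 - N*/1050) = 0.00366·15.8, giving N* = 1050·(1 - 0.053) = 994.
From dH/dt = 0: 0.00147·994 - 0.43 = 0.0118P*, so P* = 1.03/0.0118 = 87.4.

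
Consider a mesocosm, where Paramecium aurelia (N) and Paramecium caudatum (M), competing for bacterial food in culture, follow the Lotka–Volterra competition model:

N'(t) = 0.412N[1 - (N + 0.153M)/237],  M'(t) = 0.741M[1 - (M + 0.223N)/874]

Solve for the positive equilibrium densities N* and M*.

N* ≈ 107, M* ≈ 850

Setting both brackets to zero gives the nullclines N + 0.153M = 237 and 0.223N + M = 874.
Substituting M = 874 - 0.223N into the first: N(1 - 0.153·0.223) = 237 - 0.153·874.
So N* = 103/0.966 = 107, and then M* = 874 - 0.223·107 = 850.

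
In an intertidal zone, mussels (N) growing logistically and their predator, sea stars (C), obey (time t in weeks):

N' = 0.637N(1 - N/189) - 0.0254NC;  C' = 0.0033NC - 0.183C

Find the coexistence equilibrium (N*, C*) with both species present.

From dC/dt = 0 with C > 0: 0.0033N* = 0.183, so N* = 55.5.
Substitute into dN/dt = 0: 0.637(1 - 55.5/189) = 0.0254C*.
The bracket is 0.707, giving C* = 0.45/0.0254 = 17.7.

N* ≈ 55.5, C* ≈ 17.7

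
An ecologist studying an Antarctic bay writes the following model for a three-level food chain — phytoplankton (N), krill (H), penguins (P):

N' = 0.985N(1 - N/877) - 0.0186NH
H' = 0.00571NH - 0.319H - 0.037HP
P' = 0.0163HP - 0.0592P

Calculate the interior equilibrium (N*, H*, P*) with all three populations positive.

N* ≈ 817, H* ≈ 3.63, P* ≈ 117

From dP/dt = 0: 0.0163H* = 0.0592, so H* = 3.63.
From dN/dt = 0: 0.985(1 - N*/877) = 0.0186·3.63, giving N* = 877·(1 - 0.0686) = 817.
From dH/dt = 0: 0.00571·817 - 0.319 = 0.037P*, so P* = 4.35/0.037 = 117.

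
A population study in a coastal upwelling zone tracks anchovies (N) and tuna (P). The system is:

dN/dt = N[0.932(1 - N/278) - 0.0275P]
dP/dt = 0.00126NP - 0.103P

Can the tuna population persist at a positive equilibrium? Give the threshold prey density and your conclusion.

Threshold N = 81.7; K > 81.7, so yes, the predator persists.

The predator equation gives dP/dt > 0 only when N > 0.103/0.00126 = 81.7.
Without the predator, N → K = 278. Since 278 > 81.7, the predator can invade and persist.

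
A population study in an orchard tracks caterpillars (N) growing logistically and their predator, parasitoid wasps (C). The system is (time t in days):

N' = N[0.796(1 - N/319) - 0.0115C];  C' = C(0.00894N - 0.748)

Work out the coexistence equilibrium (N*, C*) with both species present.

N* ≈ 83.7, C* ≈ 51.1

From dC/dt = 0 with C > 0: 0.00894N* = 0.748, so N* = 83.7.
Substitute into dN/dt = 0: 0.796(1 - 83.7/319) = 0.0115C*.
The bracket is 0.738, giving C* = 0.587/0.0115 = 51.1.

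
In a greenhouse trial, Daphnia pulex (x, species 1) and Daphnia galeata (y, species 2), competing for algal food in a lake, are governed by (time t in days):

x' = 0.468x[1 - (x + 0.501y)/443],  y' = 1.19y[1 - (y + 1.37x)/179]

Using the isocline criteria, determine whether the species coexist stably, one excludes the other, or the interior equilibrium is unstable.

Compare the nullcline intercepts: K1/α12 = 443/0.501 = 884 > K2 = 179; K2/α21 = 179/1.37 = 131 < K1 = 443.
Since the inequalities point opposite ways, species 1 can invade but species 2 cannot.

species 1 excludes species 2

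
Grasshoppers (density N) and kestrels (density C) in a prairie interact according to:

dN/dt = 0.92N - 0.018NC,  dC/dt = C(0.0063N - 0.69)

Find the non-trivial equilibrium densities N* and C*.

Set dC/dt = 0 with C > 0: 0.0063N - 0.69 = 0, so N* = 0.69/0.0063 = 110.
Set dN/dt = 0 with N > 0: 0.92 - 0.018C = 0, so C* = 0.92/0.018 = 51.1.

N* ≈ 110, C* ≈ 51.1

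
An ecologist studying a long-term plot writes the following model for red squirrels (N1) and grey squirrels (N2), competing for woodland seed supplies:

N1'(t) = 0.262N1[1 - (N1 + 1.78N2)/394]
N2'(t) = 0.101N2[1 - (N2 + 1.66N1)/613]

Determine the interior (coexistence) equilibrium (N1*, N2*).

Setting both brackets to zero gives the nullclines N1 + 1.78N2 = 394 and 1.66N1 + N2 = 613.
Substituting N2 = 613 - 1.66N1 into the first: N1(1 - 1.78·1.66) = 394 - 1.78·613.
So N1* = -697/-1.95 = 357, and then N2* = 613 - 1.66·357 = 21.

N1* ≈ 357, N2* ≈ 21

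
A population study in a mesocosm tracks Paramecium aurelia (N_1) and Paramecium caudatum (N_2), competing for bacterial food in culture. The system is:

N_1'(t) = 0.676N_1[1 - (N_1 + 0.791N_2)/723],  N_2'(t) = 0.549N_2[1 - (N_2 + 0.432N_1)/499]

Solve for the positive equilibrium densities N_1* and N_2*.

N_1* ≈ 499, N_2* ≈ 284

Setting both brackets to zero gives the nullclines N_1 + 0.791N_2 = 723 and 0.432N_1 + N_2 = 499.
Substituting N_2 = 499 - 0.432N_1 into the first: N_1(1 - 0.791·0.432) = 723 - 0.791·499.
So N_1* = 328/0.658 = 499, and then N_2* = 499 - 0.432·499 = 284.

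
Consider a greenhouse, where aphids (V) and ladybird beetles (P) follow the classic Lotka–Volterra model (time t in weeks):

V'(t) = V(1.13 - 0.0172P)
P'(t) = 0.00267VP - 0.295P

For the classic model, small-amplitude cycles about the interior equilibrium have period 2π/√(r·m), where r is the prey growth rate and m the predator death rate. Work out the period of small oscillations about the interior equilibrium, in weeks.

T ≈ 10.9 weeks

Here r = 1.13 and m = 0.295, so r·m = 0.333.
ω = √0.333 = 0.577 per week, hence T = 2π/ω ≈ 10.9 weeks.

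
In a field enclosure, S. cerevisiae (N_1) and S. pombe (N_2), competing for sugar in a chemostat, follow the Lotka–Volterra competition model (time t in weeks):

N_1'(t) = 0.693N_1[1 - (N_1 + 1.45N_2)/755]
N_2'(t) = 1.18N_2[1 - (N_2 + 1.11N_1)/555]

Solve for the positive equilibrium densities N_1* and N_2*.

N_1* ≈ 81.6, N_2* ≈ 464

Setting both brackets to zero gives the nullclines N_1 + 1.45N_2 = 755 and 1.11N_1 + N_2 = 555.
Substituting N_2 = 555 - 1.11N_1 into the first: N_1(1 - 1.45·1.11) = 755 - 1.45·555.
So N_1* = -49.8/-0.61 = 81.6, and then N_2* = 555 - 1.11·81.6 = 464.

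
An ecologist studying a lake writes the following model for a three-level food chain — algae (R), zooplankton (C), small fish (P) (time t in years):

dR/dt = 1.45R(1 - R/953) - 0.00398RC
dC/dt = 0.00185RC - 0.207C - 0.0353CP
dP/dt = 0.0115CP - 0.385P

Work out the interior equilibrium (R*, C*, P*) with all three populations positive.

R* ≈ 865, C* ≈ 33.5, P* ≈ 39.5

From dP/dt = 0: 0.0115C* = 0.385, so C* = 33.5.
From dR/dt = 0: 1.45(1 - R*/953) = 0.00398·33.5, giving R* = 953·(1 - 0.0919) = 865.
From dC/dt = 0: 0.00185·865 - 0.207 = 0.0353P*, so P* = 1.39/0.0353 = 39.5.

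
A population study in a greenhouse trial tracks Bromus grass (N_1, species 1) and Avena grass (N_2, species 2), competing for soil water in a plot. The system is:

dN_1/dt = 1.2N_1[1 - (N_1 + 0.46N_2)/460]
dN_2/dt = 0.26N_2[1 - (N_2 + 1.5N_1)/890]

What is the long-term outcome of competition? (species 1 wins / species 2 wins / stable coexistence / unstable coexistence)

stable coexistence

Compare the nullcline intercepts: K1/α12 = 460/0.46 = 1000 > K2 = 890; K2/α21 = 890/1.5 = 593 > K1 = 460.
Since both inequalities hold, each species can invade when rare, so the interior equilibrium is stable.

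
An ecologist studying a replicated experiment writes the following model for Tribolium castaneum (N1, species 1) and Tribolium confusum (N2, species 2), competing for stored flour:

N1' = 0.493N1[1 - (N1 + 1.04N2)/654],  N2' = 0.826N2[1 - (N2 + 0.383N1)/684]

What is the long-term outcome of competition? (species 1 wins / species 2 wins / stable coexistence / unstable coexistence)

species 2 excludes species 1

Compare the nullcline intercepts: K1/α12 = 654/1.04 = 629 < K2 = 684; K2/α21 = 684/0.383 = 1790 > K1 = 654.
Since the inequalities point opposite ways, species 2 can invade but species 1 cannot.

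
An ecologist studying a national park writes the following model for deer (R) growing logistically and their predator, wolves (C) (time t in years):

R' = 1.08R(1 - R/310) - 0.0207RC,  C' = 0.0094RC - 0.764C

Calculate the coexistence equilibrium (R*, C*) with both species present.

From dC/dt = 0 with C > 0: 0.0094R* = 0.764, so R* = 81.3.
Substitute into dR/dt = 0: 1.08(1 - 81.3/310) = 0.0207C*.
The bracket is 0.738, giving C* = 0.797/0.0207 = 38.5.

R* ≈ 81.3, C* ≈ 38.5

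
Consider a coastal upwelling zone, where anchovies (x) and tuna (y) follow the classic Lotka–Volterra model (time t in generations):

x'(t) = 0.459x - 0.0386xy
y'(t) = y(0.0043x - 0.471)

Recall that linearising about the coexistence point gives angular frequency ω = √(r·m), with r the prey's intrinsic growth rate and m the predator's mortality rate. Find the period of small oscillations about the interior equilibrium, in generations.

T ≈ 13.5 generations

Here r = 0.459 and m = 0.471, so r·m = 0.216.
ω = √0.216 = 0.465 per generation, hence T = 2π/ω ≈ 13.5 generations.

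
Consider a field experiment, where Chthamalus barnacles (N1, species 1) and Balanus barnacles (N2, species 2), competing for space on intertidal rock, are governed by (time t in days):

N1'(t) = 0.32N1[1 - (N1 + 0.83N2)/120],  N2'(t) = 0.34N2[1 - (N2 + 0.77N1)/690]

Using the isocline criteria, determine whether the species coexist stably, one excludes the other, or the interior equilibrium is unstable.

Compare the nullcline intercepts: K1/α12 = 120/0.83 = 145 < K2 = 690; K2/α21 = 690/0.77 = 896 > K1 = 120.
Since the inequalities point opposite ways, species 2 can invade but species 1 cannot.

species 2 excludes species 1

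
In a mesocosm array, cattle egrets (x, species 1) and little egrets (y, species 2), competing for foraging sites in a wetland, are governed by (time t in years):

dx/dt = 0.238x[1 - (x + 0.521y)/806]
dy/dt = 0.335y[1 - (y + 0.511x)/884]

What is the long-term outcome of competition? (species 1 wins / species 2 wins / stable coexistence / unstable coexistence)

stable coexistence

Compare the nullcline intercepts: K1/α12 = 806/0.521 = 1550 > K2 = 884; K2/α21 = 884/0.511 = 1730 > K1 = 806.
Since both inequalities hold, each species can invade when rare, so the interior equilibrium is stable.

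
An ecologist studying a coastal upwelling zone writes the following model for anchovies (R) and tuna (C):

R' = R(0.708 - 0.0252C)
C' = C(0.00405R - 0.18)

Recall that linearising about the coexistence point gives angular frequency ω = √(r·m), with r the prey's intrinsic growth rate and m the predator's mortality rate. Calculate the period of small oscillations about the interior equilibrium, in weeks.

T ≈ 17.6 weeks

Here r = 0.708 and m = 0.18, so r·m = 0.127.
ω = √0.127 = 0.357 per week, hence T = 2π/ω ≈ 17.6 weeks.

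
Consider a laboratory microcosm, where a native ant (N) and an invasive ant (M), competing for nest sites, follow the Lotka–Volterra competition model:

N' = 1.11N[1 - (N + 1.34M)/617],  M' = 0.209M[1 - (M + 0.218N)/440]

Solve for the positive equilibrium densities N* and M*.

Setting both brackets to zero gives the nullclines N + 1.34M = 617 and 0.218N + M = 440.
Substituting M = 440 - 0.218N into the first: N(1 - 1.34·0.218) = 617 - 1.34·440.
So N* = 27.4/0.708 = 38.7, and then M* = 440 - 0.218·38.7 = 432.

N* ≈ 38.7, M* ≈ 432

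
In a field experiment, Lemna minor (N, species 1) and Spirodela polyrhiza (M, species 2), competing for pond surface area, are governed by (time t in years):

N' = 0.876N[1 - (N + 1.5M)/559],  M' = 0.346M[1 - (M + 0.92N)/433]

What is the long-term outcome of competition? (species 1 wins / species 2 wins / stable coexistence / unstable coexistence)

Compare the nullcline intercepts: K1/α12 = 559/1.5 = 373 < K2 = 433; K2/α21 = 433/0.92 = 471 < K1 = 559.
Since both are reversed, neither can invade when rare; the interior point is a saddle.

unstable coexistence (outcome depends on initial conditions)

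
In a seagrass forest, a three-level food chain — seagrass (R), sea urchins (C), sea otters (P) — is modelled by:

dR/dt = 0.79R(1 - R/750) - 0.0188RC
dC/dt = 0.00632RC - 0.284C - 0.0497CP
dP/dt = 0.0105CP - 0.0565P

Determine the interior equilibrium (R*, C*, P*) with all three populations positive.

R* ≈ 654, C* ≈ 5.38, P* ≈ 77.4

From dP/dt = 0: 0.0105C* = 0.0565, so C* = 5.38.
From dR/dt = 0: 0.79(1 - R*/750) = 0.0188·5.38, giving R* = 750·(1 - 0.128) = 654.
From dC/dt = 0: 0.00632·654 - 0.284 = 0.0497P*, so P* = 3.85/0.0497 = 77.4.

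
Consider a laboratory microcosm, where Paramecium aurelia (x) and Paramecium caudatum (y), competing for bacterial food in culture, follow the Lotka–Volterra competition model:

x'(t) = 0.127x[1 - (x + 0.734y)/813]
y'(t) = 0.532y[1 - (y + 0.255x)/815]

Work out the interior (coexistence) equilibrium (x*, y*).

Setting both brackets to zero gives the nullclines x + 0.734y = 813 and 0.255x + y = 815.
Substituting y = 815 - 0.255x into the first: x(1 - 0.734·0.255) = 813 - 0.734·815.
So x* = 215/0.813 = 264, and then y* = 815 - 0.255·264 = 748.

x* ≈ 264, y* ≈ 748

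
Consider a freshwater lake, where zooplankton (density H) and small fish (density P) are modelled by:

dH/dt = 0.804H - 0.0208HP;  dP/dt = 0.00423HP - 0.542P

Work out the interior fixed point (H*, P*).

Set dP/dt = 0 with P > 0: 0.00423H - 0.542 = 0, so H* = 0.542/0.00423 = 128.
Set dH/dt = 0 with H > 0: 0.804 - 0.0208P = 0, so P* = 0.804/0.0208 = 38.7.

H* ≈ 128, P* ≈ 38.7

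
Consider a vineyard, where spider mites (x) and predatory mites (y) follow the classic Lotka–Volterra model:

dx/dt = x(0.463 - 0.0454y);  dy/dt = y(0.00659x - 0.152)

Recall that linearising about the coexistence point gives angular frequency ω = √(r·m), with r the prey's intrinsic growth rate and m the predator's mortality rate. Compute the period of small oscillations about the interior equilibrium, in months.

T ≈ 23.7 months

Here r = 0.463 and m = 0.152, so r·m = 0.0704.
ω = √0.0704 = 0.265 per month, hence T = 2π/ω ≈ 23.7 months.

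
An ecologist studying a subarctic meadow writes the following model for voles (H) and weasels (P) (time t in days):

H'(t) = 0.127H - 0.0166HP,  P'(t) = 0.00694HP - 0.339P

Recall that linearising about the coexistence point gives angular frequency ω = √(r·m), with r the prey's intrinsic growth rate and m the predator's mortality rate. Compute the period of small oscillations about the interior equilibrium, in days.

Here r = 0.127 and m = 0.339, so r·m = 0.0431.
ω = √0.0431 = 0.207 per day, hence T = 2π/ω ≈ 30.3 days.

T ≈ 30.3 days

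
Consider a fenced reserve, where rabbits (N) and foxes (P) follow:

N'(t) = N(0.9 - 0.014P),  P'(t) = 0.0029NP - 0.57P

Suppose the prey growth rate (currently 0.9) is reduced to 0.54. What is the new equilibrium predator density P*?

At the interior fixed point, setting dN/dt = 0 with N > 0 fixes P* = (prey growth rate)/(NP coefficient) — independent of the other coefficients.
With the change, P* = 0.54/0.014 = 38.6; it falls from 64.3.

P* ≈ 38.6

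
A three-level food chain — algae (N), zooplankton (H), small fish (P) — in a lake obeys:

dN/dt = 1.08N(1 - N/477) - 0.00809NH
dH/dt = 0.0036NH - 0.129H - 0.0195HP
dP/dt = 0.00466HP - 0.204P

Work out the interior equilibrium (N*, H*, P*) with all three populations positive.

From dP/dt = 0: 0.00466H* = 0.204, so H* = 43.8.
From dN/dt = 0: 1.08(1 - N*/477) = 0.00809·43.8, giving N* = 477·(1 - 0.328) = 321.
From dH/dt = 0: 0.0036·321 - 0.129 = 0.0195P*, so P* = 1.03/0.0195 = 52.6.

N* ≈ 321, H* ≈ 43.8, P* ≈ 52.6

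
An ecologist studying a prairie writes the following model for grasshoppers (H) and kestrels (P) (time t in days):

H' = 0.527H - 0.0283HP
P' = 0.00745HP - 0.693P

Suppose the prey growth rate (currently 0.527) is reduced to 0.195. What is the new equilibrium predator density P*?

At the interior fixed point, setting dH/dt = 0 with H > 0 fixes P* = (prey growth rate)/(HP coefficient) — independent of the other coefficients.
With the change, P* = 0.195/0.0283 = 6.89; it falls from 18.6.

P* ≈ 6.89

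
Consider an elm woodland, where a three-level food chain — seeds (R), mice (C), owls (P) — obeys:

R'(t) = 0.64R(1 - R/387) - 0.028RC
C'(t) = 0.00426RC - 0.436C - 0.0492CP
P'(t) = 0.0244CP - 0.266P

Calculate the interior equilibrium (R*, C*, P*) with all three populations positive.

R* ≈ 202, C* ≈ 10.9, P* ≈ 8.66

From dP/dt = 0: 0.0244C* = 0.266, so C* = 10.9.
From dR/dt = 0: 0.64(1 - R*/387) = 0.028·10.9, giving R* = 387·(1 - 0.477) = 202.
From dC/dt = 0: 0.00426·202 - 0.436 = 0.0492P*, so P* = 0.426/0.0492 = 8.66.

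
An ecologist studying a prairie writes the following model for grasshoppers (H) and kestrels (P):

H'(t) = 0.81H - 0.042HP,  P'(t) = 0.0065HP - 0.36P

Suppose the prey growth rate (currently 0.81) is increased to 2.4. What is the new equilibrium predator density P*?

At the interior fixed point, setting dH/dt = 0 with H > 0 fixes P* = (prey growth rate)/(HP coefficient) — independent of the other coefficients.
With the change, P* = 2.4/0.042 = 57.1; it rises from 19.3.

P* ≈ 57.1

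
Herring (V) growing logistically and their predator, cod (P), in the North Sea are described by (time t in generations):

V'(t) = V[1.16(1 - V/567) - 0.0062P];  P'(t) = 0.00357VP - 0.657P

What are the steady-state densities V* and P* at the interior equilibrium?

V* ≈ 184, P* ≈ 126

From dP/dt = 0 with P > 0: 0.00357V* = 0.657, so V* = 184.
Substitute into dV/dt = 0: 1.16(1 - 184/567) = 0.0062P*.
The bracket is 0.675, giving P* = 0.783/0.0062 = 126.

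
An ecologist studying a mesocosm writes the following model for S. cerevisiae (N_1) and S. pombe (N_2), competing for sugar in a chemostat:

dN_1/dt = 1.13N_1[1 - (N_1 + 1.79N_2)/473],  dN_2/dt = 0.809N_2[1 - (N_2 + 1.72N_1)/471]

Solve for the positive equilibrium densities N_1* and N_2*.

N_1* ≈ 178, N_2* ≈ 165

Setting both brackets to zero gives the nullclines N_1 + 1.79N_2 = 473 and 1.72N_1 + N_2 = 471.
Substituting N_2 = 471 - 1.72N_1 into the first: N_1(1 - 1.79·1.72) = 473 - 1.79·471.
So N_1* = -370/-2.08 = 178, and then N_2* = 471 - 1.72·178 = 165.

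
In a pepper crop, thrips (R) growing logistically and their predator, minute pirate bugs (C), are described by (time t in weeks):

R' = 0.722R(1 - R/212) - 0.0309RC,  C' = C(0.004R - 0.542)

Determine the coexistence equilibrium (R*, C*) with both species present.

R* ≈ 136, C* ≈ 8.43

From dC/dt = 0 with C > 0: 0.004R* = 0.542, so R* = 136.
Substitute into dR/dt = 0: 0.722(1 - 136/212) = 0.0309C*.
The bracket is 0.361, giving C* = 0.261/0.0309 = 8.43.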